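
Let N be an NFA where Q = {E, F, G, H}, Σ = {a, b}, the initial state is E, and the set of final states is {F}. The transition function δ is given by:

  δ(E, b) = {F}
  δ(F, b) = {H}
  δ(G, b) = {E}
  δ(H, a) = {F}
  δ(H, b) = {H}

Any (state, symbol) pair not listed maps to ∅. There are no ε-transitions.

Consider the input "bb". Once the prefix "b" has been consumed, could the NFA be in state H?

No

Start in {E}.
Read 'b': E→{F}; now {F}.
State H is not in {F}.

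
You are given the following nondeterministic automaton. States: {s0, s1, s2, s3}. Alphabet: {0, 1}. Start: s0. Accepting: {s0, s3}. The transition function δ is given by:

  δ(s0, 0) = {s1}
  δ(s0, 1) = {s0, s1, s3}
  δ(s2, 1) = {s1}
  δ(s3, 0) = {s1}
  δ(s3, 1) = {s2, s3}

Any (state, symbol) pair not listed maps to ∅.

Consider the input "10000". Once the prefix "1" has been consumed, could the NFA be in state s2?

Start in {s0}.
Read '1': s0→{s0, s1, s3}; now {s0, s1, s3}.
State s2 is not in {s0, s1, s3}.

No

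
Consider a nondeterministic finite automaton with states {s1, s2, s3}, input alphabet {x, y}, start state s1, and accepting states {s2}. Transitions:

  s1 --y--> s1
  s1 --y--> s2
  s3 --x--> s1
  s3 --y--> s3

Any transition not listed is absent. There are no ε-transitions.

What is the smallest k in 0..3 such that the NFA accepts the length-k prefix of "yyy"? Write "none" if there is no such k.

Start in {s1}.
Read 'y': {s1} → {s1, s2}.
None of the earlier sets intersect F, but {s1, s2} does.

1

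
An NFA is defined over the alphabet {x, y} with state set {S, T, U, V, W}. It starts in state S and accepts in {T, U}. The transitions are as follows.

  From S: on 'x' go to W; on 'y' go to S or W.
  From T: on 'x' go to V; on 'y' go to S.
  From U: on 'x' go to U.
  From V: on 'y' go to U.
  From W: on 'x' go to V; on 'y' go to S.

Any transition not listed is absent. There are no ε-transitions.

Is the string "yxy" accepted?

Yes

Start in {S}.
Read 'y': {S} → {S, W}.
Read 'x': {S, W} → {V, W}.
Read 'y': {V, W} → {S, U}.
The final set {S, U} contains the accepting state U.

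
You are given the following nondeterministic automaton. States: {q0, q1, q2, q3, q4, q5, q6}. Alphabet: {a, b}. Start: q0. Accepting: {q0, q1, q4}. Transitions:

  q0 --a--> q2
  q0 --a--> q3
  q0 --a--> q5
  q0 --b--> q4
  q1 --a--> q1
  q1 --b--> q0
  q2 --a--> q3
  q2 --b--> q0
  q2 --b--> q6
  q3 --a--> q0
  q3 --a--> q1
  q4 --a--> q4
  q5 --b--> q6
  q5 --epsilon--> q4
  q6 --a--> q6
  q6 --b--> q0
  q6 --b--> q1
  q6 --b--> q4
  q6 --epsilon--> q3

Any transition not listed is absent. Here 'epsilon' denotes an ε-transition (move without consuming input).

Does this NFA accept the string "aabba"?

Start in {q0}.
Read 'a': q0→{q2, q3, q5}; union {q2, q3, q5}; ε-closure = {q2, q3, q4, q5}.
Read 'a': q2→{q3}, q3→{q0, q1}, q4→{q4}, q5→∅; now {q0, q1, q3, q4}.
Read 'b': q0→{q4}, q1→{q0}, q3→∅, q4→∅; now {q0, q4}.
Read 'b': q0→{q4}, q4→∅; now {q4}.
Read 'a': q4→{q4}; now {q4}.
The final set {q4} contains the accepting state q4.

Yes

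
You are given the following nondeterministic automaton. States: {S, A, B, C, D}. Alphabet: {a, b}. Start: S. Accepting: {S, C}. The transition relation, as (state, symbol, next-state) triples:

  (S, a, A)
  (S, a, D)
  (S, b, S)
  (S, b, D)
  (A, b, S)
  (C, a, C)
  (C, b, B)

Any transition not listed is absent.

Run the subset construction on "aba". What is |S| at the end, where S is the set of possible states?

Start in {S}.
Read 'a': S→{A, D}; now {A, D}.
Read 'b': A→{S}, D→∅; now {S}.
Read 'a': S→{A, D}; now {A, D}.
That set has 2 states.

2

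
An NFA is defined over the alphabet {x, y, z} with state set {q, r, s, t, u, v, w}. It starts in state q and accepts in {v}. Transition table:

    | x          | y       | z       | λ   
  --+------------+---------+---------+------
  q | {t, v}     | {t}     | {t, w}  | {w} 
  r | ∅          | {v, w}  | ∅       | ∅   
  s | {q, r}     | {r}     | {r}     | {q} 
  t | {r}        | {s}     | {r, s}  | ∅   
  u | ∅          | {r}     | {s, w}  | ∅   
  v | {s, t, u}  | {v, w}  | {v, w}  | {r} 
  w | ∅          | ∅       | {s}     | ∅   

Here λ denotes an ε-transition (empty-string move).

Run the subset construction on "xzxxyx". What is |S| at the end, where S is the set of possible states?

7

Start: ε-closure({q}) = {q, w}.
Read 'x': q→{t, v}, w→∅; union {t, v}; ε-closure = {r, t, v}.
Read 'z': r→∅, t→{r, s}, v→{v, w}; union {r, s, v, w}; ε-closure = {q, r, s, v, w}.
Read 'x': q→{t, v}, r→∅, s→{q, r}, v→{s, t, u}, w→∅; union {q, r, s, t, u, v}; ε-closure = {q, r, s, t, u, v, w}.
Read 'x': q→{t, v}, r→∅, s→{q, r}, t→{r}, u→∅, v→{s, t, u}, w→∅; union {q, r, s, t, u, v}; ε-closure = {q, r, s, t, u, v, w}.
Read 'y': q→{t}, r→{v, w}, s→{r}, t→{s}, u→{r}, v→{v, w}, w→∅; union {r, s, t, v, w}; ε-closure = {q, r, s, t, v, w}.
Read 'x': q→{t, v}, r→∅, s→{q, r}, t→{r}, v→{s, t, u}, w→∅; union {q, r, s, t, u, v}; ε-closure = {q, r, s, t, u, v, w}.
That set has 7 states.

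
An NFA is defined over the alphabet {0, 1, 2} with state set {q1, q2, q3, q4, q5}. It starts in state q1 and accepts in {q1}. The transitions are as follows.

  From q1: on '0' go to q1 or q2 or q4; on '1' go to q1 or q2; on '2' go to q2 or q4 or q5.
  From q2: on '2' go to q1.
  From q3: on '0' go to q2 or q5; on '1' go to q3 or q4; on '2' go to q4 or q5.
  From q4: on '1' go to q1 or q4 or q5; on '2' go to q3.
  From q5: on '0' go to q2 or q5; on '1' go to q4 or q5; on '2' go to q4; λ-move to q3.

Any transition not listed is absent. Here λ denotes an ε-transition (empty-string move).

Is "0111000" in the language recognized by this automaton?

Start in {q1}.
Read '0': q1→{q1, q2, q4}; now {q1, q2, q4}.
Read '1': q1→{q1, q2}, q2→∅, q4→{q1, q4, q5}; union {q1, q2, q4, q5}; ε-closure = {q1, q2, q3, q4, q5}.
Read '1': q1→{q1, q2}, q2→∅, q3→{q3, q4}, q4→{q1, q4, q5}, q5→{q4, q5}; now {q1, q2, q3, q4, q5}.
Read '1': q1→{q1, q2}, q2→∅, q3→{q3, q4}, q4→{q1, q4, q5}, q5→{q4, q5}; now {q1, q2, q3, q4, q5}.
Read '0': q1→{q1, q2, q4}, q2→∅, q3→{q2, q5}, q4→∅, q5→{q2, q5}; union {q1, q2, q4, q5}; ε-closure = {q1, q2, q3, q4, q5}.
Read '0': q1→{q1, q2, q4}, q2→∅, q3→{q2, q5}, q4→∅, q5→{q2, q5}; union {q1, q2, q4, q5}; ε-closure = {q1, q2, q3, q4, q5}.
Read '0': q1→{q1, q2, q4}, q2→∅, q3→{q2, q5}, q4→∅, q5→{q2, q5}; union {q1, q2, q4, q5}; ε-closure = {q1, q2, q3, q4, q5}.
The final set {q1, q2, q3, q4, q5} contains the accepting state q1.

Yes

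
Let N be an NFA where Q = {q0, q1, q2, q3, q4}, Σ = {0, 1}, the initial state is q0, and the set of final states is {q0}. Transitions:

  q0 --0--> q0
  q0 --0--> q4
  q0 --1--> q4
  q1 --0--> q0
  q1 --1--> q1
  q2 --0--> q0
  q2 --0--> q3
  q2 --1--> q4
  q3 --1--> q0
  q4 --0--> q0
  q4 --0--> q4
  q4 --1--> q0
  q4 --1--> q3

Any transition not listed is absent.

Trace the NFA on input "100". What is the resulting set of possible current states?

Start in {q0}.
Read '1': {q0} → {q4}.
Read '0': {q4} → {q0, q4}.
Read '0': {q0, q4} → {q0, q4}.

{q0, q4}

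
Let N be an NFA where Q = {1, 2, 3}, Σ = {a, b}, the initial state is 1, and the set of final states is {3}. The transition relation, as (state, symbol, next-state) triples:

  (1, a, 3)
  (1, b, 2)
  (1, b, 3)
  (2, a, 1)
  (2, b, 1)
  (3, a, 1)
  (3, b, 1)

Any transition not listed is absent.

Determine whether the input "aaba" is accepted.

No

Start in {1}.
Read 'a': 1→{3}; now {3}.
Read 'a': 3→{1}; now {1}.
Read 'b': 1→{2, 3}; now {2, 3}.
Read 'a': 2→{1}, 3→{1}; now {1}.
The final set {1} contains no accepting state.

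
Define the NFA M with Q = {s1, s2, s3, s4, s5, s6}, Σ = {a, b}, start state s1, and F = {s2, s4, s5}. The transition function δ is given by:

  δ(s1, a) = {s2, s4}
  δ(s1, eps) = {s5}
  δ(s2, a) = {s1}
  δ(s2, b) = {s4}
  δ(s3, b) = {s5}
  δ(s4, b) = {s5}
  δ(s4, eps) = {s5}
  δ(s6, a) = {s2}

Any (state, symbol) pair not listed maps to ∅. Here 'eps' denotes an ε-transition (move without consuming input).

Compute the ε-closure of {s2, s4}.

Begin with {s2, s4}.
ε-move s4 → s5; add s5.

{s2, s4, s5}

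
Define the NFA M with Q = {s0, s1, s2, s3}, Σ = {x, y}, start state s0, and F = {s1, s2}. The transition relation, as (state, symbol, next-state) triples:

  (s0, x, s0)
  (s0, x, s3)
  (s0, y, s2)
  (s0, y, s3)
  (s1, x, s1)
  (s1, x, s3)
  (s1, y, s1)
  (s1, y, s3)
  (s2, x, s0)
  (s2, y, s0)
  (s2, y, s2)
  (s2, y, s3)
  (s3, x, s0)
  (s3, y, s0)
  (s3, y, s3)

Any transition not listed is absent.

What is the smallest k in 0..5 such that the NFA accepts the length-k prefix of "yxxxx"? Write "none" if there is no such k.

1

Start in {s0}.
Read 'y': s0→{s2, s3}; now {s2, s3}.
None of the earlier sets intersect F, but {s2, s3} does.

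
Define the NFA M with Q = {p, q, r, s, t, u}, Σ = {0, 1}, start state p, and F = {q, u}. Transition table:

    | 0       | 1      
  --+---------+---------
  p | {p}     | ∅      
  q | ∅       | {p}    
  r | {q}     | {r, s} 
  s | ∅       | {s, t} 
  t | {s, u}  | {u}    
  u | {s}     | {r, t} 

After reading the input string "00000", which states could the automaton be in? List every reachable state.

Start in {p}.
Read '0': p→{p}; now {p}.
Read '0': p→{p}; now {p}.
Read '0': p→{p}; now {p}.
Read '0': p→{p}; now {p}.
Read '0': p→{p}; now {p}.

{p}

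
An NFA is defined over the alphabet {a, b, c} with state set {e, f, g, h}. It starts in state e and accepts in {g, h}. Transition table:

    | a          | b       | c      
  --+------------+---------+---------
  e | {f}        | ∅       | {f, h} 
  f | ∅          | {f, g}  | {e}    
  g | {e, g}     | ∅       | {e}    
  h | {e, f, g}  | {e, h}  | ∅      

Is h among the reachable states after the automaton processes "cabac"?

Yes

Start in {e}.
Read 'c': {e} → {f, h}.
Read 'a': {f, h} → {e, f, g}.
Read 'b': {e, f, g} → {f, g}.
Read 'a': {f, g} → {e, g}.
Read 'c': {e, g} → {e, f, h}.
State h is in {e, f, h}.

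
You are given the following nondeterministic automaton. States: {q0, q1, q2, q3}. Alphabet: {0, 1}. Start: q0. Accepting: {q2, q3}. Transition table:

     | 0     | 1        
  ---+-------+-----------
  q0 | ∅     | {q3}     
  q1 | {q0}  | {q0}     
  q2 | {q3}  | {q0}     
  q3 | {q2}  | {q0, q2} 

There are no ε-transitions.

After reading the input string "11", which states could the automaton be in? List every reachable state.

{q0, q2}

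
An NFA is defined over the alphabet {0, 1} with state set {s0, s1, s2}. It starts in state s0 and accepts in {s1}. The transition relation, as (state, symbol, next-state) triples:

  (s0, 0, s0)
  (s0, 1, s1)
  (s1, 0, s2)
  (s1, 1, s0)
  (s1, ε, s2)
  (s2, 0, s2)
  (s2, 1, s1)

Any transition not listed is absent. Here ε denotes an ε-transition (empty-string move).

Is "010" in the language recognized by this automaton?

Start in {s0}.
Read '0': s0→{s0}; now {s0}.
Read '1': s0→{s1}; union {s1}; ε-closure = {s1, s2}.
Read '0': s1→{s2}, s2→{s2}; now {s2}.
The final set {s2} contains no accepting state.

No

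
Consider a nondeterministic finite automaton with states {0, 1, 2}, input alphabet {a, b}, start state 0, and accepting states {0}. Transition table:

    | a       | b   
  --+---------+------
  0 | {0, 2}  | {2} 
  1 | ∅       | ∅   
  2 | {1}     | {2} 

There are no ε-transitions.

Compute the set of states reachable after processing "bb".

Start in {0}.
Read 'b': {0} → {2}.
Read 'b': {2} → {2}.

{2}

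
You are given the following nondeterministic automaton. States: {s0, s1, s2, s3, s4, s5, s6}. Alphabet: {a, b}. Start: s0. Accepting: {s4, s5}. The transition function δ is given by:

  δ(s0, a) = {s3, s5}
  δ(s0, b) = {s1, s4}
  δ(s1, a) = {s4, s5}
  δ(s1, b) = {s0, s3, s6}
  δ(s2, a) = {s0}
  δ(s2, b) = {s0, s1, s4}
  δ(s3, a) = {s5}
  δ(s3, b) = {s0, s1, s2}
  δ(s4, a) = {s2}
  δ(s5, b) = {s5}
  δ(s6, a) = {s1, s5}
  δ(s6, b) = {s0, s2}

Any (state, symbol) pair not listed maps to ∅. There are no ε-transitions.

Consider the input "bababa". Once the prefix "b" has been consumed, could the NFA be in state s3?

Start in {s0}.
Read 'b': s0→{s1, s4}; now {s1, s4}.
State s3 is not in {s1, s4}.

No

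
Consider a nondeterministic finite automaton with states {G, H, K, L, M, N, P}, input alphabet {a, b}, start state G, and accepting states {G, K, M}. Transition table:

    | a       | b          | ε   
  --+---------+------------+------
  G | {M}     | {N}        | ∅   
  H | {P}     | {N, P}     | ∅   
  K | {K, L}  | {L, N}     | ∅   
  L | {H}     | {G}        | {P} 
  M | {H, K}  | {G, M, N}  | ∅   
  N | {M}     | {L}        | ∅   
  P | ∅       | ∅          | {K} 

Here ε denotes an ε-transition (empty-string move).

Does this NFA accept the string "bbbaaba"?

Yes

Start in {G}.
Read 'b': {G} → {N}.
Read 'b': {N} → {K, L, P}.
Read 'b': {K, L, P} → {G, K, L, N, P}.
Read 'a': {G, K, L, N, P} → {H, K, L, M, P}.
Read 'a': {H, K, L, M, P} → {H, K, L, P}.
Read 'b': {H, K, L, P} → {G, K, L, N, P}.
Read 'a': {G, K, L, N, P} → {H, K, L, M, P}.
The final set {H, K, L, M, P} contains the accepting states K, M.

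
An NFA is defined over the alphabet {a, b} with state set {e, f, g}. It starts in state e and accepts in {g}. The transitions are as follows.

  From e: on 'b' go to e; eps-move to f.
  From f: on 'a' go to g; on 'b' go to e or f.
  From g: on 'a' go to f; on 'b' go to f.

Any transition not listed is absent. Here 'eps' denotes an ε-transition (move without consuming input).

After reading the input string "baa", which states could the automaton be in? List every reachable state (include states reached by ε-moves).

{f}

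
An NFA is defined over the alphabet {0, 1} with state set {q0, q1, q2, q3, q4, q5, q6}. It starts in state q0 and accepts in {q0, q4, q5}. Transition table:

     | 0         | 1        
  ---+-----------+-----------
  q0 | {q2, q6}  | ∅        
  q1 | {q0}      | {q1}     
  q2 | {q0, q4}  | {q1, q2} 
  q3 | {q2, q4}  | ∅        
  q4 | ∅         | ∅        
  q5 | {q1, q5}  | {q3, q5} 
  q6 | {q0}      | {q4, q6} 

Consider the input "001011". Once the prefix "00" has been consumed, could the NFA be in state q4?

Yes

Start in {q0}.
Read '0': {q0} → {q2, q6}.
Read '0': {q2, q6} → {q0, q4}.
State q4 is in {q0, q4}.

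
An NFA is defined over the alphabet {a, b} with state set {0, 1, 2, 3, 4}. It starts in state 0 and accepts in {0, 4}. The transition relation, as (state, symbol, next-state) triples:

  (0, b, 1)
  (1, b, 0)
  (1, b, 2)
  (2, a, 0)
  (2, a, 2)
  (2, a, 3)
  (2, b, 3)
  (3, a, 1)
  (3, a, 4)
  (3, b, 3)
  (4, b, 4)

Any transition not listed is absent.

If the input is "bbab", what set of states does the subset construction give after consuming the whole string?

Start in {0}.
Read 'b': 0→{1}; now {1}.
Read 'b': 1→{0, 2}; now {0, 2}.
Read 'a': 0→∅, 2→{0, 2, 3}; now {0, 2, 3}.
Read 'b': 0→{1}, 2→{3}, 3→{3}; now {1, 3}.

{1, 3}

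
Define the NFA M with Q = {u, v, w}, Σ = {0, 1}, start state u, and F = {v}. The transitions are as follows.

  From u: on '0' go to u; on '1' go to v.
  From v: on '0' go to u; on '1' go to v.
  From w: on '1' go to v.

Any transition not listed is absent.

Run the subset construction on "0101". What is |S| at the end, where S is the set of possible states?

1

Start in {u}.
Read '0': u→{u}; now {u}.
Read '1': u→{v}; now {v}.
Read '0': v→{u}; now {u}.
Read '1': u→{v}; now {v}.
That set has 1 state.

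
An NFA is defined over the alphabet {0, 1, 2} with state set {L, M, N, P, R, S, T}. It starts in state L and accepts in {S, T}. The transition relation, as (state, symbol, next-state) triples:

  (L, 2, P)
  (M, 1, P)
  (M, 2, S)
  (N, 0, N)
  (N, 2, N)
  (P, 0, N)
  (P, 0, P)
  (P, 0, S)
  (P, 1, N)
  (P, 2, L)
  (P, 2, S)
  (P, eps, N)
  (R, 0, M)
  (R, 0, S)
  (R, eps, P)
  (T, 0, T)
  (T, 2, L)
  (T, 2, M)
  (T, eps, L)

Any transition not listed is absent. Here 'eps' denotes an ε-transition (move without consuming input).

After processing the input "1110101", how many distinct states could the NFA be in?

Start in {L}.
Read '1': L→∅; now ∅.
The set is empty and remains empty for the remaining 6 symbols.
That set has 0 states.

0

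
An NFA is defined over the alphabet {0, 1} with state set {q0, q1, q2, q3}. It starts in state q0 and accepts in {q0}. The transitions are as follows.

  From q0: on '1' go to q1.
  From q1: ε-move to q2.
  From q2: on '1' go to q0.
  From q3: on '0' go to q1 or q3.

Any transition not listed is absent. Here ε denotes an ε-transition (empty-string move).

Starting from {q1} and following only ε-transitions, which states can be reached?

{q1, q2}

Begin with {q1}.
ε-move q1 → q2; add q2.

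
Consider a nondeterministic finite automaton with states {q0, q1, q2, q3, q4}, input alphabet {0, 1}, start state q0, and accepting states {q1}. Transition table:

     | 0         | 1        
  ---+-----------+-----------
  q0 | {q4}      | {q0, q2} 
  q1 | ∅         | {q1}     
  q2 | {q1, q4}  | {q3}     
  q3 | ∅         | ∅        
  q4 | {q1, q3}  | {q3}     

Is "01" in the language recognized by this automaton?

Start in {q0}.
Read '0': q0→{q4}; now {q4}.
Read '1': q4→{q3}; now {q3}.
The final set {q3} contains no accepting state.

No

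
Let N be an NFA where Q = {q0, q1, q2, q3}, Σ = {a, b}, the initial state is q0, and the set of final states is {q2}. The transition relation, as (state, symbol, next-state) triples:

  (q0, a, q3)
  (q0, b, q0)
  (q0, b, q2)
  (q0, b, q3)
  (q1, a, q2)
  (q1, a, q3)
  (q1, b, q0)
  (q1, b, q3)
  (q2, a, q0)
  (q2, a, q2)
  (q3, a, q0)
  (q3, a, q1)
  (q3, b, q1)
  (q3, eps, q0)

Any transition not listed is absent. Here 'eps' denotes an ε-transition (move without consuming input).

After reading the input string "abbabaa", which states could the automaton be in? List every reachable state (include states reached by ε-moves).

Start in {q0}.
Read 'a': {q0} → {q0, q3}.
Read 'b': {q0, q3} → {q0, q1, q2, q3}.
Read 'b': {q0, q1, q2, q3} → {q0, q1, q2, q3}.
Read 'a': {q0, q1, q2, q3} → {q0, q1, q2, q3}.
Read 'b': {q0, q1, q2, q3} → {q0, q1, q2, q3}.
Read 'a': {q0, q1, q2, q3} → {q0, q1, q2, q3}.
Read 'a': {q0, q1, q2, q3} → {q0, q1, q2, q3}.

{q0, q1, q2, q3}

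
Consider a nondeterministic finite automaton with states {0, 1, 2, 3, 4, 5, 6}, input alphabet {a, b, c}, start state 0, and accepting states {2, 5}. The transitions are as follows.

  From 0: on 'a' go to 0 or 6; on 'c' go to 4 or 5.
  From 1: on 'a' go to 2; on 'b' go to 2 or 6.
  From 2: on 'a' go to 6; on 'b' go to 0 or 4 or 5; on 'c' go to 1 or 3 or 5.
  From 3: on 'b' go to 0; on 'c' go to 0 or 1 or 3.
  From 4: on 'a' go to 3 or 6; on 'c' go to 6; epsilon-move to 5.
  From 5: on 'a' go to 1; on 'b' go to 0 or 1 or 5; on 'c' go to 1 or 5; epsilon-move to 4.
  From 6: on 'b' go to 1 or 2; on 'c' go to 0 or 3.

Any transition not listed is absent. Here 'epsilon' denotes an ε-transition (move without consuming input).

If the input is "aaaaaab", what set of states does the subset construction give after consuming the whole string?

{1, 2}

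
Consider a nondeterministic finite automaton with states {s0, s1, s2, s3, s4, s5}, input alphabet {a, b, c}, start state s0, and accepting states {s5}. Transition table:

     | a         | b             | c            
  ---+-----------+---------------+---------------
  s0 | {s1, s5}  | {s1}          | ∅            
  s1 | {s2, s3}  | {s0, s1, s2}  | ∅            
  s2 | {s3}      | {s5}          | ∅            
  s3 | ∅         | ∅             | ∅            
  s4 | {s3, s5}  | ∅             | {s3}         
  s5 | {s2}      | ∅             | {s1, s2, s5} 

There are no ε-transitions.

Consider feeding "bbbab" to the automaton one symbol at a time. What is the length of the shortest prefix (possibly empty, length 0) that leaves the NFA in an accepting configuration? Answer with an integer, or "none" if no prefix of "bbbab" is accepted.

3

Start in {s0}.
Read 'b': {s0} → {s1}.
Read 'b': {s1} → {s0, s1, s2}.
Read 'b': {s0, s1, s2} → {s0, s1, s2, s5}.
None of the earlier sets intersect F, but {s0, s1, s2, s5} does.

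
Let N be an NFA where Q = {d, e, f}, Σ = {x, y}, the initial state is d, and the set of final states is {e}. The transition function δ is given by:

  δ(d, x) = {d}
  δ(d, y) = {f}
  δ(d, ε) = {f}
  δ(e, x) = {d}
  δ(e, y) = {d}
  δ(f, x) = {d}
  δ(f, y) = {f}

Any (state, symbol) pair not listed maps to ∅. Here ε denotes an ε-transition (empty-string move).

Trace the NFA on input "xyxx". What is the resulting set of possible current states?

{d, f}

Start: ε-closure({d}) = {d, f}.
Read 'x': d→{d}, f→{d}; union {d}; ε-closure = {d, f}.
Read 'y': d→{f}, f→{f}; now {f}.
Read 'x': f→{d}; union {d}; ε-closure = {d, f}.
Read 'x': d→{d}, f→{d}; union {d}; ε-closure = {d, f}.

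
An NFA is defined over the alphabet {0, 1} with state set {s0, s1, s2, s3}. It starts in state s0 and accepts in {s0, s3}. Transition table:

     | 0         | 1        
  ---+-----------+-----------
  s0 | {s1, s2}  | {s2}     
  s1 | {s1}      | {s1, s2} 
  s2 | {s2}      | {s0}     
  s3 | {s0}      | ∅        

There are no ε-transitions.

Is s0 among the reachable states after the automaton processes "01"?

Yes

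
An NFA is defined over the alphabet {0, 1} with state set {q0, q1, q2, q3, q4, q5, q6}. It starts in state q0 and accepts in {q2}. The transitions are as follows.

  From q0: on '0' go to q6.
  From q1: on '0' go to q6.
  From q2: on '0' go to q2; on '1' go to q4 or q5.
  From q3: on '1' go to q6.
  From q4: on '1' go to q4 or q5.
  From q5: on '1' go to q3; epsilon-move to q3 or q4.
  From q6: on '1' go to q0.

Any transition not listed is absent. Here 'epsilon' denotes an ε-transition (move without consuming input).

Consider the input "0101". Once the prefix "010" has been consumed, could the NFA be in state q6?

Start in {q0}.
Read '0': q0→{q6}; now {q6}.
Read '1': q6→{q0}; now {q0}.
Read '0': q0→{q6}; now {q6}.
State q6 is in {q6}.

Yes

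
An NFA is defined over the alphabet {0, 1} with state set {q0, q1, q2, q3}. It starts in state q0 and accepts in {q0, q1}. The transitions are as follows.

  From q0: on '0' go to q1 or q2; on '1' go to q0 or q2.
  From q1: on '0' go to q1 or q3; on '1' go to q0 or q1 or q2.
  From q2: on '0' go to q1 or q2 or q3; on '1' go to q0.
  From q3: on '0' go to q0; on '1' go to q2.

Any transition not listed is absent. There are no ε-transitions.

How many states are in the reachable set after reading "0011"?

Start in {q0}.
Read '0': {q0} → {q1, q2}.
Read '0': {q1, q2} → {q1, q2, q3}.
Read '1': {q1, q2, q3} → {q0, q1, q2}.
Read '1': {q0, q1, q2} → {q0, q1, q2}.
That set has 3 states.

3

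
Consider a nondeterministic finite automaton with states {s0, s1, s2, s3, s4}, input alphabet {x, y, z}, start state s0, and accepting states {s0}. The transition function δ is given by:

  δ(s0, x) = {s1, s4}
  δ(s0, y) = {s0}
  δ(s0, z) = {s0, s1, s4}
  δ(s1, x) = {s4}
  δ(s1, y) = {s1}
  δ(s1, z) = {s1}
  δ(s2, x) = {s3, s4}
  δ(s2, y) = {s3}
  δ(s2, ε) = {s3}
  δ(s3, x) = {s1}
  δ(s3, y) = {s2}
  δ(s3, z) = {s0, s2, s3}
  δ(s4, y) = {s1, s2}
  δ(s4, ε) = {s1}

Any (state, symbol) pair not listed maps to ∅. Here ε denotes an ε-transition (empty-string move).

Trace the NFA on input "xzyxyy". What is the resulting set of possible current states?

{s1, s2, s3}

Start in {s0}.
Read 'x': {s0} → {s1, s4}.
Read 'z': {s1, s4} → {s1}.
Read 'y': {s1} → {s1}.
Read 'x': {s1} → {s1, s4}.
Read 'y': {s1, s4} → {s1, s2, s3}.
Read 'y': {s1, s2, s3} → {s1, s2, s3}.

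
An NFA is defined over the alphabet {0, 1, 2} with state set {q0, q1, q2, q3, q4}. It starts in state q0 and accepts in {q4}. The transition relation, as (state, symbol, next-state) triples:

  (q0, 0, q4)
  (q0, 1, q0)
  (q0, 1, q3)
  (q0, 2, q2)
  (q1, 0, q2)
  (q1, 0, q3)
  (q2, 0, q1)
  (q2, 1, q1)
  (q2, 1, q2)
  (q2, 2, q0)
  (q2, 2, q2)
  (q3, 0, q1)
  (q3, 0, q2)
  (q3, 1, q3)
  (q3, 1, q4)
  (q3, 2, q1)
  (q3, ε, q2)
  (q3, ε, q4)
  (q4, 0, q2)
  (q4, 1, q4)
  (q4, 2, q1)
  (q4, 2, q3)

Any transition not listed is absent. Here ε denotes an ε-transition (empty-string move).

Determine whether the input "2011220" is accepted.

No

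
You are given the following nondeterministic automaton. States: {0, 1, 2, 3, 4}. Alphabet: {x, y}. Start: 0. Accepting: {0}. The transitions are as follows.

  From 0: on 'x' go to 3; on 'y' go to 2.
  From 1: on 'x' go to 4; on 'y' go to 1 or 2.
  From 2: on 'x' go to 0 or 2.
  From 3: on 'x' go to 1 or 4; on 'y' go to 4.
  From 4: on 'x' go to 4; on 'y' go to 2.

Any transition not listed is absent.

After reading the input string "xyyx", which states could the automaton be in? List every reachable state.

Start in {0}.
Read 'x': 0→{3}; now {3}.
Read 'y': 3→{4}; now {4}.
Read 'y': 4→{2}; now {2}.
Read 'x': 2→{0, 2}; now {0, 2}.

{0, 2}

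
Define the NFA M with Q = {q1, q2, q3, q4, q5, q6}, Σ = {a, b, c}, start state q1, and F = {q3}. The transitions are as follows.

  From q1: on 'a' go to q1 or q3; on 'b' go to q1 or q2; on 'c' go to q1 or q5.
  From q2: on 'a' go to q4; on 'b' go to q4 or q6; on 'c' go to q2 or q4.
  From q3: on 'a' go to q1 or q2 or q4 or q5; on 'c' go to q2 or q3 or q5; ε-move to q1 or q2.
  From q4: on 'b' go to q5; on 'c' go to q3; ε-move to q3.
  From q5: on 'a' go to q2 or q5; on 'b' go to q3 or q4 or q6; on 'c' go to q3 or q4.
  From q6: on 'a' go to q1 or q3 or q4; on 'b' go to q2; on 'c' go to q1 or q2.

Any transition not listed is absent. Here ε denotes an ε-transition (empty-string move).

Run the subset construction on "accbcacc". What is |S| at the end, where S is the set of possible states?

5

Start in {q1}.
Read 'a': {q1} → {q1, q2, q3}.
Read 'c': {q1, q2, q3} → {q1, q2, q3, q4, q5}.
Read 'c': {q1, q2, q3, q4, q5} → {q1, q2, q3, q4, q5}.
Read 'b': {q1, q2, q3, q4, q5} → {q1, q2, q3, q4, q5, q6}.
Read 'c': {q1, q2, q3, q4, q5, q6} → {q1, q2, q3, q4, q5}.
Read 'a': {q1, q2, q3, q4, q5} → {q1, q2, q3, q4, q5}.
Read 'c': {q1, q2, q3, q4, q5} → {q1, q2, q3, q4, q5}.
Read 'c': {q1, q2, q3, q4, q5} → {q1, q2, q3, q4, q5}.
That set has 5 states.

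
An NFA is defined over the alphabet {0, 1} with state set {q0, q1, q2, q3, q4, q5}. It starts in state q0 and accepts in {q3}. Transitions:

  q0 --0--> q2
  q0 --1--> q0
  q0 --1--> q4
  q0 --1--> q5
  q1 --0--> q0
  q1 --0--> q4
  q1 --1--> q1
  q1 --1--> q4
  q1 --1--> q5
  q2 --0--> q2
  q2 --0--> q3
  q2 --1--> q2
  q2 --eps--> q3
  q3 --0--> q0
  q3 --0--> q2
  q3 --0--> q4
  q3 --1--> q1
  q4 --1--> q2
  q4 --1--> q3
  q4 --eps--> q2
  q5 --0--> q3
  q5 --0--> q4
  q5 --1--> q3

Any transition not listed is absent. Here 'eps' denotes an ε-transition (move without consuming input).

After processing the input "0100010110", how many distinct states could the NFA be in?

4

Start in {q0}.
Read '0': {q0} → {q2, q3}.
Read '1': {q2, q3} → {q1, q2, q3}.
Read '0': {q1, q2, q3} → {q0, q2, q3, q4}.
Read '0': {q0, q2, q3, q4} → {q0, q2, q3, q4}.
Read '0': {q0, q2, q3, q4} → {q0, q2, q3, q4}.
Read '1': {q0, q2, q3, q4} → {q0, q1, q2, q3, q4, q5}.
Read '0': {q0, q1, q2, q3, q4, q5} → {q0, q2, q3, q4}.
Read '1': {q0, q2, q3, q4} → {q0, q1, q2, q3, q4, q5}.
Read '1': {q0, q1, q2, q3, q4, q5} → {q0, q1, q2, q3, q4, q5}.
Read '0': {q0, q1, q2, q3, q4, q5} → {q0, q2, q3, q4}.
That set has 4 states.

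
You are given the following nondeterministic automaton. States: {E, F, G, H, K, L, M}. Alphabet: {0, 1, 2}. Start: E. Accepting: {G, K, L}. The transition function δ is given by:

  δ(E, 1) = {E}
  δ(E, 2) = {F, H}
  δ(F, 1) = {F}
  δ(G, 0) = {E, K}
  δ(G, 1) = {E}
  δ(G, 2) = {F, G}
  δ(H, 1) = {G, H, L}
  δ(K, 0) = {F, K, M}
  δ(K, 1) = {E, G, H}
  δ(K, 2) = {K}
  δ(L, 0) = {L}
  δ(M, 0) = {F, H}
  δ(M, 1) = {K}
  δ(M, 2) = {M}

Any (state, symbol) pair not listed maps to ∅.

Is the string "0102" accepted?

No

Start in {E}.
Read '0': {E} → ∅.
The set is empty and remains empty for the remaining 3 symbols.
The final set ∅ contains no accepting state.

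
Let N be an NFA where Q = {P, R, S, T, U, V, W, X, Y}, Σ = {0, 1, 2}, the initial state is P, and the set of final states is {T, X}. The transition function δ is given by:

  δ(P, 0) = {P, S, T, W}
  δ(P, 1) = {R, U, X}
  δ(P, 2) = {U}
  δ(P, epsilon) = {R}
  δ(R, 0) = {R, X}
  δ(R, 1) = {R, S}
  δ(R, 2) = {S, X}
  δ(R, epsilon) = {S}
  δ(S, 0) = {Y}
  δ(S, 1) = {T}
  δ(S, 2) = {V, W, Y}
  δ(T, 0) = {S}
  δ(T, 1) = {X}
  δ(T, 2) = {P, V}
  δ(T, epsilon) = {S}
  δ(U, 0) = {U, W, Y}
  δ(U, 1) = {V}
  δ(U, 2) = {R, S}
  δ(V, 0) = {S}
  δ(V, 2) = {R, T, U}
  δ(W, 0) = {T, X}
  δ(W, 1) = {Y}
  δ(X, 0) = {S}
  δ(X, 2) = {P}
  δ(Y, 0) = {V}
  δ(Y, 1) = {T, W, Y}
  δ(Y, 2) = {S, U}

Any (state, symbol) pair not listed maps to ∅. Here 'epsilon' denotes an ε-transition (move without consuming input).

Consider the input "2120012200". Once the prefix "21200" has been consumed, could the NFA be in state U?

Yes

Start: ε-closure({P}) = {P, R, S}.
Read '2': {P, R, S} → {S, U, V, W, X, Y}.
Read '1': {S, U, V, W, X, Y} → {S, T, V, W, Y}.
Read '2': {S, T, V, W, Y} → {P, R, S, T, U, V, W, Y}.
Read '0': {P, R, S, T, U, V, W, Y} → {P, R, S, T, U, V, W, X, Y}.
Read '0': {P, R, S, T, U, V, W, X, Y} → {P, R, S, T, U, V, W, X, Y}.
State U is in {P, R, S, T, U, V, W, X, Y}.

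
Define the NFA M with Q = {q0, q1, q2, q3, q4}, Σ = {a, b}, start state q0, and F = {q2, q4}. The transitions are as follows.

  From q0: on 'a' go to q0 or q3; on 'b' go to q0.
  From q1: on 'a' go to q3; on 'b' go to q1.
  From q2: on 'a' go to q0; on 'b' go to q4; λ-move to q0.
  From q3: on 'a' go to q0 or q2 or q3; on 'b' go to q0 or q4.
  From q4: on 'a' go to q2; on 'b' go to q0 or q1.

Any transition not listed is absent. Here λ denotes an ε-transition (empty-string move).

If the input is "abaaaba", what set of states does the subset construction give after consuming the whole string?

Start in {q0}.
Read 'a': q0→{q0, q3}; now {q0, q3}.
Read 'b': q0→{q0}, q3→{q0, q4}; now {q0, q4}.
Read 'a': q0→{q0, q3}, q4→{q2}; now {q0, q2, q3}.
Read 'a': q0→{q0, q3}, q2→{q0}, q3→{q0, q2, q3}; now {q0, q2, q3}.
Read 'a': q0→{q0, q3}, q2→{q0}, q3→{q0, q2, q3}; now {q0, q2, q3}.
Read 'b': q0→{q0}, q2→{q4}, q3→{q0, q4}; now {q0, q4}.
Read 'a': q0→{q0, q3}, q4→{q2}; now {q0, q2, q3}.

{q0, q2, q3}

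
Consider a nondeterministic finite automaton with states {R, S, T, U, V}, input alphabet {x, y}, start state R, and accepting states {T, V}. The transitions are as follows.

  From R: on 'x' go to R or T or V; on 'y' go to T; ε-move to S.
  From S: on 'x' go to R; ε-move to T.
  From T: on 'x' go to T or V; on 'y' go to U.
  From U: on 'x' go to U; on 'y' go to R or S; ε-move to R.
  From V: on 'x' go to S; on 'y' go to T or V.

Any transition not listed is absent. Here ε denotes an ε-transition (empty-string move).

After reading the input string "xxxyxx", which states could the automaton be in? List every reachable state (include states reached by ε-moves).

Start: ε-closure({R}) = {R, S, T}.
Read 'x': R→{R, T, V}, S→{R}, T→{T, V}; union {R, T, V}; ε-closure = {R, S, T, V}.
Read 'x': R→{R, T, V}, S→{R}, T→{T, V}, V→{S}; now {R, S, T, V}.
Read 'x': R→{R, T, V}, S→{R}, T→{T, V}, V→{S}; now {R, S, T, V}.
Read 'y': R→{T}, S→∅, T→{U}, V→{T, V}; union {T, U, V}; ε-closure = {R, S, T, U, V}.
Read 'x': R→{R, T, V}, S→{R}, T→{T, V}, U→{U}, V→{S}; now {R, S, T, U, V}.
Read 'x': R→{R, T, V}, S→{R}, T→{T, V}, U→{U}, V→{S}; now {R, S, T, U, V}.

{R, S, T, U, V}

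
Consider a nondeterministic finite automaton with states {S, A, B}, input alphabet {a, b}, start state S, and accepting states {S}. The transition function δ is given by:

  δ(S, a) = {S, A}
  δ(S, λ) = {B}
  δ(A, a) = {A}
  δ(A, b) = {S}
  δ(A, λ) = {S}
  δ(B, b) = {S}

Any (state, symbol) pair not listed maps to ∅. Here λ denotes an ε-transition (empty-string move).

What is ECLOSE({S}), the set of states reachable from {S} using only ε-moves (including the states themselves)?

{S, B}

Begin with {S}.
ε-move S → B; add B.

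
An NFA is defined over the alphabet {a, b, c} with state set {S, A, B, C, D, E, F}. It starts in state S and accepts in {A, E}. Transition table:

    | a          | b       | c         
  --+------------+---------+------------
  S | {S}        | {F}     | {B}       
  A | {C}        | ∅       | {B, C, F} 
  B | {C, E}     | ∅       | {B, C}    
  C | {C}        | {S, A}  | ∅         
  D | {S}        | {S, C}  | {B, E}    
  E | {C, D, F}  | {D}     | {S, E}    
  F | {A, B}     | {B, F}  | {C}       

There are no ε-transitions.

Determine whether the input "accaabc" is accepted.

Start in {S}.
Read 'a': S→{S}; now {S}.
Read 'c': S→{B}; now {B}.
Read 'c': B→{B, C}; now {B, C}.
Read 'a': B→{C, E}, C→{C}; now {C, E}.
Read 'a': C→{C}, E→{C, D, F}; now {C, D, F}.
Read 'b': C→{S, A}, D→{S, C}, F→{B, F}; now {S, A, B, C, F}.
Read 'c': S→{B}, A→{B, C, F}, B→{B, C}, C→∅, F→{C}; now {B, C, F}.
The final set {B, C, F} contains no accepting state.

No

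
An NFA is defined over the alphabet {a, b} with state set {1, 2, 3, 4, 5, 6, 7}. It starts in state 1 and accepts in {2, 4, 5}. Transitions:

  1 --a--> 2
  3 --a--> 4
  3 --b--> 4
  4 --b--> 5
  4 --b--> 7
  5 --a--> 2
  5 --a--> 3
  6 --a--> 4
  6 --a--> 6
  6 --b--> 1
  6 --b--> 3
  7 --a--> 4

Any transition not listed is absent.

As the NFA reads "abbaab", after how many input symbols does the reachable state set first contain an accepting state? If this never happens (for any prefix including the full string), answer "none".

1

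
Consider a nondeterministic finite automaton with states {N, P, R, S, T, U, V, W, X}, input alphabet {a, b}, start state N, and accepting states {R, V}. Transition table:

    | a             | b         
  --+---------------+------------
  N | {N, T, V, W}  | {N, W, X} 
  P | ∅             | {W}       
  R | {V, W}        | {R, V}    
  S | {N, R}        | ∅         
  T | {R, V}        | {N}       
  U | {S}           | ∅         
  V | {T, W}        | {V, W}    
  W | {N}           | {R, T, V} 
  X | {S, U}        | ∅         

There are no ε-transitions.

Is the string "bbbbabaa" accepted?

Yes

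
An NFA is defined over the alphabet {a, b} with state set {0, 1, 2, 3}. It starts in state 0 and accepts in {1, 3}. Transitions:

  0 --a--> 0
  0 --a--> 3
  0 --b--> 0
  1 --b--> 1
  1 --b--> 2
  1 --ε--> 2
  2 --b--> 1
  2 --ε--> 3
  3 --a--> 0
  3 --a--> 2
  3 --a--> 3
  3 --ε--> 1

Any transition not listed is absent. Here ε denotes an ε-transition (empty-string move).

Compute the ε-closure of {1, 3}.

Begin with {1, 3}.
ε-move 1 → 2; add 2.

{1, 2, 3}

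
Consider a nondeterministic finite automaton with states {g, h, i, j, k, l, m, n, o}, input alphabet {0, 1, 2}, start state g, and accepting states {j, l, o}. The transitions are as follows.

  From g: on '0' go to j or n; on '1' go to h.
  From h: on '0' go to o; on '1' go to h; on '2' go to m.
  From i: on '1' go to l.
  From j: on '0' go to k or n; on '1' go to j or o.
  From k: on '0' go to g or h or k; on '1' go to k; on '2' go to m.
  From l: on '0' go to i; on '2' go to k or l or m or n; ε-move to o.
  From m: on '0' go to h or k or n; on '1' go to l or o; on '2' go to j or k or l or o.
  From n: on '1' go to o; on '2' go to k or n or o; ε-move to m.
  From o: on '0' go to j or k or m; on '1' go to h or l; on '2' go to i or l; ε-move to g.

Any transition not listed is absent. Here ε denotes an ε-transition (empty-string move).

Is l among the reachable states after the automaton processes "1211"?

Yes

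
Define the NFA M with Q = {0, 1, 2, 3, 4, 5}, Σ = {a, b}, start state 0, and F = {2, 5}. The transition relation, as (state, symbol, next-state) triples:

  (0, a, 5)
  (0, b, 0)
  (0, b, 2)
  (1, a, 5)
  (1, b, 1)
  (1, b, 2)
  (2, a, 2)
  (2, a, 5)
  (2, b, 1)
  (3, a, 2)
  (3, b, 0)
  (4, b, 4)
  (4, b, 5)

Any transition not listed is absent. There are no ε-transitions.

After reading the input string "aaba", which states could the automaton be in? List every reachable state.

Start in {0}.
Read 'a': 0→{5}; now {5}.
Read 'a': 5→∅; now ∅.
The set is empty and remains empty for the remaining 2 symbols.

∅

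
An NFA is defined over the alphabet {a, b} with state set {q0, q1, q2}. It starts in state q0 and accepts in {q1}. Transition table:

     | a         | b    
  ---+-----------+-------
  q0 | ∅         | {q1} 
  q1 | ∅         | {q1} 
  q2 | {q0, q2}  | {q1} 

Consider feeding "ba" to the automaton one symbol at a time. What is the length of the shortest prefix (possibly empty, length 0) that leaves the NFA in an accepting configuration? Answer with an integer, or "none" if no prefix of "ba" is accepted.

1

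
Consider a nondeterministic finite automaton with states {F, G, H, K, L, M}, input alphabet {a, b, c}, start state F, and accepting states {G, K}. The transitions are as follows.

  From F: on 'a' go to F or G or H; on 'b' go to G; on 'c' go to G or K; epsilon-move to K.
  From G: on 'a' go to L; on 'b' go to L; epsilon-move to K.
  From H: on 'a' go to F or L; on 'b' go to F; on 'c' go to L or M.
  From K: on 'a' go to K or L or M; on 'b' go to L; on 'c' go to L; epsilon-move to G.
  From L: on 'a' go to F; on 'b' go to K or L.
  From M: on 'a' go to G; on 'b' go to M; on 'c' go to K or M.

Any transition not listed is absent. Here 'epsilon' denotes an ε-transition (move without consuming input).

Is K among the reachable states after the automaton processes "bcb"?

Yes

Start: ε-closure({F}) = {F, G, K}.
Read 'b': {F, G, K} → {G, K, L}.
Read 'c': {G, K, L} → {L}.
Read 'b': {L} → {G, K, L}.
State K is in {G, K, L}.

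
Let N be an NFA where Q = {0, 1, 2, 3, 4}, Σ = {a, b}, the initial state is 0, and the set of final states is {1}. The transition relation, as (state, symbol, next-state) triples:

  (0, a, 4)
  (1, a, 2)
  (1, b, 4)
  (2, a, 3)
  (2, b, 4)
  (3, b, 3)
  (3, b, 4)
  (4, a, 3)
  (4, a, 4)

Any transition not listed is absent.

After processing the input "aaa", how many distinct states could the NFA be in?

2

Start in {0}.
Read 'a': 0→{4}; now {4}.
Read 'a': 4→{3, 4}; now {3, 4}.
Read 'a': 3→∅, 4→{3, 4}; now {3, 4}.
That set has 2 states.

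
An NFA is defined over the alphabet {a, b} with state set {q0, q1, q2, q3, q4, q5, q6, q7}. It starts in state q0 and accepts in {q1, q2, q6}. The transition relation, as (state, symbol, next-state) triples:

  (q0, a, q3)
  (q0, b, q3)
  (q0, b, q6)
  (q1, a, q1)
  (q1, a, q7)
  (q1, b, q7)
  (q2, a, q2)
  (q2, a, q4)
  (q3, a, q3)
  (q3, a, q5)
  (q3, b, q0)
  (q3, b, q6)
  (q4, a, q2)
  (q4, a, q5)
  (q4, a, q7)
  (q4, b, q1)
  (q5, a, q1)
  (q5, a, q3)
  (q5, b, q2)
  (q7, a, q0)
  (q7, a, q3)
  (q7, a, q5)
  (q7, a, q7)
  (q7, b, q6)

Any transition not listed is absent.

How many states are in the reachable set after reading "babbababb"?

Start in {q0}.
Read 'b': {q0} → {q3, q6}.
Read 'a': {q3, q6} → {q3, q5}.
Read 'b': {q3, q5} → {q0, q2, q6}.
Read 'b': {q0, q2, q6} → {q3, q6}.
Read 'a': {q3, q6} → {q3, q5}.
Read 'b': {q3, q5} → {q0, q2, q6}.
Read 'a': {q0, q2, q6} → {q2, q3, q4}.
Read 'b': {q2, q3, q4} → {q0, q1, q6}.
Read 'b': {q0, q1, q6} → {q3, q6, q7}.
That set has 3 states.

3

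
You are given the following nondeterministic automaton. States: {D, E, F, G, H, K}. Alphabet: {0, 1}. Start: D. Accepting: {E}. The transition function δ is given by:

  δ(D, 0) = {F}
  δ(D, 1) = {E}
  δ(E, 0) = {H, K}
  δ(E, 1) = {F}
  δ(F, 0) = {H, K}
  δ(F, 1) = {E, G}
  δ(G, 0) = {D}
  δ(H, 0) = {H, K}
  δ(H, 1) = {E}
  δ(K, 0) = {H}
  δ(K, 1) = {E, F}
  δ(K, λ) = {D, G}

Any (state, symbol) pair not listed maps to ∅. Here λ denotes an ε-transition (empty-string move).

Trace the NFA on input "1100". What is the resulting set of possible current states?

{D, F, G, H, K}

Start in {D}.
Read '1': D→{E}; now {E}.
Read '1': E→{F}; now {F}.
Read '0': F→{H, K}; union {H, K}; ε-closure = {D, G, H, K}.
Read '0': D→{F}, G→{D}, H→{H, K}, K→{H}; union {D, F, H, K}; ε-closure = {D, F, G, H, K}.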